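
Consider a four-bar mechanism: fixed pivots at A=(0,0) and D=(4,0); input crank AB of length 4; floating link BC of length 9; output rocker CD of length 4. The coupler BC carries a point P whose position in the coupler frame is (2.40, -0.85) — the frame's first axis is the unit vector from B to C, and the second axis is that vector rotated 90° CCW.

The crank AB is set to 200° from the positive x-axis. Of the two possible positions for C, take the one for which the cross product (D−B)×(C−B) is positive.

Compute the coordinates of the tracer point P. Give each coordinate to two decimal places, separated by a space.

-1.32 -0.63

A=(0,0), D=(4.00,0)
B = A + 4.00·(cos200°, sin200°) = (-3.7588, -1.3681)
|BD| = 7.8785
circle(B,9.00) ∩ circle(D,4.00): a=8.0644, h=3.9957
  candidates: C₊=(3.4893,3.9673) cross=31.480; C₋=(4.8770,-3.9027) cross=-31.480
  mode + wants cross > 0 → take C=(3.4893,3.9673) (cross=31.480)
ex = (C−B)/|BC| = (0.8053,0.5928); ey = (-0.5928,0.8053)
P = B + 2.40·ex + -0.85·ey = (-1.3221,-0.6299)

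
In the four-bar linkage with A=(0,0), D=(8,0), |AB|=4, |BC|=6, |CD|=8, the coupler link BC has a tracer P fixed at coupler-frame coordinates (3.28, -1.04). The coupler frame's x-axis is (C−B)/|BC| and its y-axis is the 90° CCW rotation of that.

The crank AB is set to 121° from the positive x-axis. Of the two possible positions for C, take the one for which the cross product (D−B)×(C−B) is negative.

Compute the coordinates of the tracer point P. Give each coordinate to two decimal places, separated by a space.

-1.74 0.00

A=(0,0), D=(8.00,0)
B = A + 4.00·(cos121°, sin121°) = (-2.0602, 3.4287)
|BD| = 10.6284
circle(B,6.00) ∩ circle(D,8.00): a=3.9970, h=4.4749
  candidates: C₊=(3.1667,6.3749) cross=47.560; C₋=(0.2796,-2.0963) cross=-47.560
  mode - wants cross < 0 → take C=(0.2796,-2.0963) (cross=-47.560)
ex = (C−B)/|BC| = (0.3900,-0.9208); ey = (0.9208,0.3900)
P = B + 3.28·ex + -1.04·ey = (-1.7388,0.0028)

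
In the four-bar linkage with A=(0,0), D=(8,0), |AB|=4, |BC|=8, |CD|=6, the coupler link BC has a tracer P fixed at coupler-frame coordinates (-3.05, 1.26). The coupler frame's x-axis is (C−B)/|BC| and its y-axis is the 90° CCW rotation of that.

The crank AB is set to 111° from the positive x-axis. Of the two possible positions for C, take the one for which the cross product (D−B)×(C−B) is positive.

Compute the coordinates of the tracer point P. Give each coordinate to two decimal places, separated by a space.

-4.70 4.18

A=(0,0), D=(8.00,0)
B = A + 4.00·(cos111°, sin111°) = (-1.4335, 3.7343)
|BD| = 10.1457
circle(B,8.00) ∩ circle(D,6.00): a=6.4528, h=4.7288
  candidates: C₊=(6.3068,5.7561) cross=47.978; C₋=(2.8257,-3.0376) cross=-47.978
  mode + wants cross > 0 → take C=(6.3068,5.7561) (cross=47.978)
ex = (C−B)/|BC| = (0.9675,0.2527); ey = (-0.2527,0.9675)
P = B + -3.05·ex + 1.26·ey = (-4.7029,4.1826)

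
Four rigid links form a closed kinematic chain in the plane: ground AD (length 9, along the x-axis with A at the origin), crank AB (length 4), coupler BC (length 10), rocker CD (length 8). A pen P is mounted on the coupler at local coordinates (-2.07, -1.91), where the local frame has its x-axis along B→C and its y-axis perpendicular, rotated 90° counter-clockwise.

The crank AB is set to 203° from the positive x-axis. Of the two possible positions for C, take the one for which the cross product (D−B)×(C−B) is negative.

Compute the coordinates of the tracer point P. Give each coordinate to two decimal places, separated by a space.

A=(0,0), D=(9.00,0)
B = A + 4.00·(cos203°, sin203°) = (-3.6820, -1.5629)
|BD| = 12.7780
circle(B,10.00) ∩ circle(D,8.00): a=7.7977, h=6.2607
  candidates: C₊=(3.2913,5.6045) cross=79.999; C₋=(4.8229,-6.8229) cross=-79.999
  mode - wants cross < 0 → take C=(4.8229,-6.8229) (cross=-79.999)
ex = (C−B)/|BC| = (0.8505,-0.5260); ey = (0.5260,0.8505)
P = B + -2.07·ex + -1.91·ey = (-6.4472,-2.0985)

-6.45 -2.10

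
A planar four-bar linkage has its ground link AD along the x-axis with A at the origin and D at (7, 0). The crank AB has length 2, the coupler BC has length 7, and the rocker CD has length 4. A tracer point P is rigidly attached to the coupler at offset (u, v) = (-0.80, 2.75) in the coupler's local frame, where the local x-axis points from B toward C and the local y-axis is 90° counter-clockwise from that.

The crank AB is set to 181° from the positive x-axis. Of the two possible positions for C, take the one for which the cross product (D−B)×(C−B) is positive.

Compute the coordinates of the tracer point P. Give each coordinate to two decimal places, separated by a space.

-3.90 2.11

A=(0,0), D=(7.00,0)
B = A + 2.00·(cos181°, sin181°) = (-1.9997, -0.0349)
|BD| = 8.9998
circle(B,7.00) ∩ circle(D,4.00): a=6.3333, h=2.9816
  candidates: C₊=(4.3220,2.9712) cross=26.833; C₋=(4.3451,-2.9919) cross=-26.833
  mode + wants cross > 0 → take C=(4.3220,2.9712) (cross=26.833)
ex = (C−B)/|BC| = (0.9031,0.4294); ey = (-0.4294,0.9031)
P = B + -0.80·ex + 2.75·ey = (-3.9031,2.1050)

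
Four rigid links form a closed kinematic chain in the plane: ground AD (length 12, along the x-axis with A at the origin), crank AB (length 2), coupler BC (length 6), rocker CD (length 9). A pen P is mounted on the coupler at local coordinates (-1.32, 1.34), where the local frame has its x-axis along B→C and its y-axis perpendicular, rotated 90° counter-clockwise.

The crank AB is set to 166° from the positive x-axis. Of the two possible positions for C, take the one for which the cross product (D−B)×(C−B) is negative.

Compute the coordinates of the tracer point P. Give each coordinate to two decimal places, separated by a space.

-2.46 2.29

A=(0,0), D=(12.00,0)
B = A + 2.00·(cos166°, sin166°) = (-1.9406, 0.4838)
|BD| = 13.9490
circle(B,6.00) ∩ circle(D,9.00): a=5.3615, h=2.6934
  candidates: C₊=(3.5111,2.9897) cross=37.571; C₋=(3.3242,-2.3939) cross=-37.571
  mode - wants cross < 0 → take C=(3.3242,-2.3939) (cross=-37.571)
ex = (C−B)/|BC| = (0.8775,-0.4796); ey = (0.4796,0.8775)
P = B + -1.32·ex + 1.34·ey = (-2.4561,2.2928)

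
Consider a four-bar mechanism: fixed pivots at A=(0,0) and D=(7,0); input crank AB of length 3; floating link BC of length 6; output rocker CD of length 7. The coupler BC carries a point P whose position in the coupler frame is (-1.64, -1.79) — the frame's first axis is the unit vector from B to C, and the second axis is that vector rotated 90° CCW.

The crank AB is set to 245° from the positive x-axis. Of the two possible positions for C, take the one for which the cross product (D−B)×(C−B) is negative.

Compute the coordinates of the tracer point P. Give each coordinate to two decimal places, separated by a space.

A=(0,0), D=(7.00,0)
B = A + 3.00·(cos245°, sin245°) = (-1.2679, -2.7189)
|BD| = 8.7034
circle(B,6.00) ∩ circle(D,7.00): a=3.6049, h=4.7963
  candidates: C₊=(0.6583,2.9635) cross=41.745; C₋=(3.6550,-6.1490) cross=-41.745
  mode - wants cross < 0 → take C=(3.6550,-6.1490) (cross=-41.745)
ex = (C−B)/|BC| = (0.8205,-0.5717); ey = (0.5717,0.8205)
P = B + -1.64·ex + -1.79·ey = (-3.6367,-3.2500)

-3.64 -3.25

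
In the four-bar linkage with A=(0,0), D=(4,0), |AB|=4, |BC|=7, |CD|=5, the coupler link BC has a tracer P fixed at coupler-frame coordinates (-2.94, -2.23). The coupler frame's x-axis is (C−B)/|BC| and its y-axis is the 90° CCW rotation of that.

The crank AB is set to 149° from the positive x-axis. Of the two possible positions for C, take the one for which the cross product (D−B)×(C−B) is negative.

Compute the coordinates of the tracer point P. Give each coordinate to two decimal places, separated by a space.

-6.94 3.18

A=(0,0), D=(4.00,0)
B = A + 4.00·(cos149°, sin149°) = (-3.4287, 2.0602)
|BD| = 7.7090
circle(B,7.00) ∩ circle(D,5.00): a=5.4111, h=4.4407
  candidates: C₊=(2.9724,4.8933) cross=34.233; C₋=(0.5989,-3.6651) cross=-34.233
  mode - wants cross < 0 → take C=(0.5989,-3.6651) (cross=-34.233)
ex = (C−B)/|BC| = (0.5754,-0.8179); ey = (0.8179,0.5754)
P = B + -2.94·ex + -2.23·ey = (-6.9442,3.1817)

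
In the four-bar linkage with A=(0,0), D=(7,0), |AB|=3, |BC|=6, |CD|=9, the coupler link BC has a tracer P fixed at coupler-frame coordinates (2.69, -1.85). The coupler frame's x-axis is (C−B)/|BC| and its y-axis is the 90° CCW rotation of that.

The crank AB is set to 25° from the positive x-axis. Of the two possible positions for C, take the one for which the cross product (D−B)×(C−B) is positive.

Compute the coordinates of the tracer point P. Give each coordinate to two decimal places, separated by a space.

A=(0,0), D=(7.00,0)
B = A + 3.00·(cos25°, sin25°) = (2.7189, 1.2679)
|BD| = 4.4649
circle(B,6.00) ∩ circle(D,9.00): a=-2.8069, h=5.3030
  candidates: C₊=(1.5334,7.1496) cross=23.677; C₋=(-1.4783,-3.0197) cross=-23.677
  mode + wants cross > 0 → take C=(1.5334,7.1496) (cross=23.677)
ex = (C−B)/|BC| = (-0.1976,0.9803); ey = (-0.9803,-0.1976)
P = B + 2.69·ex + -1.85·ey = (4.0009,4.2704)

4.00 4.27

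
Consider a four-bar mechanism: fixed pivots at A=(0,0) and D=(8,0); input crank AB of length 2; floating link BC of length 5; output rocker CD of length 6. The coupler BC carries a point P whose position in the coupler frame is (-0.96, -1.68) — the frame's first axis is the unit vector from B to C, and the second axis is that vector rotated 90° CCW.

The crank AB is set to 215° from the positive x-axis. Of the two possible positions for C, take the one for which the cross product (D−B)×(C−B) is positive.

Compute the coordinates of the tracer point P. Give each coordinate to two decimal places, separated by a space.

A=(0,0), D=(8.00,0)
B = A + 2.00·(cos215°, sin215°) = (-1.6383, -1.1472)
|BD| = 9.7063
circle(B,5.00) ∩ circle(D,6.00): a=4.2865, h=2.5740
  candidates: C₊=(2.3140,1.9155) cross=24.985; C₋=(2.9224,-3.1965) cross=-24.985
  mode + wants cross > 0 → take C=(2.3140,1.9155) (cross=24.985)
ex = (C−B)/|BC| = (0.7905,0.6125); ey = (-0.6125,0.7905)
P = B + -0.96·ex + -1.68·ey = (-1.3681,-3.0631)

-1.37 -3.06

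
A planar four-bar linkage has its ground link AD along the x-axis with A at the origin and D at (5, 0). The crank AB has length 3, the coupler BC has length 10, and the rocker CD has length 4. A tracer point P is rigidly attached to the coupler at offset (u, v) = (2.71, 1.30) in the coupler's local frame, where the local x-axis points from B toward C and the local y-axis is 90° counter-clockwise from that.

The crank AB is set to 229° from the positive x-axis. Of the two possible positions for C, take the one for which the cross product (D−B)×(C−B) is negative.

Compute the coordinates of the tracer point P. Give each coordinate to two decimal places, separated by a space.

0.79 -1.06

A=(0,0), D=(5.00,0)
B = A + 3.00·(cos229°, sin229°) = (-1.9682, -2.2641)
|BD| = 7.3268
circle(B,10.00) ∩ circle(D,4.00): a=9.3958, h=3.4233
  candidates: C₊=(5.9099,3.8951) cross=25.082; C₋=(8.0256,-2.6164) cross=-25.082
  mode - wants cross < 0 → take C=(8.0256,-2.6164) (cross=-25.082)
ex = (C−B)/|BC| = (0.9994,-0.0352); ey = (0.0352,0.9994)
P = B + 2.71·ex + 1.30·ey = (0.7859,-1.0604)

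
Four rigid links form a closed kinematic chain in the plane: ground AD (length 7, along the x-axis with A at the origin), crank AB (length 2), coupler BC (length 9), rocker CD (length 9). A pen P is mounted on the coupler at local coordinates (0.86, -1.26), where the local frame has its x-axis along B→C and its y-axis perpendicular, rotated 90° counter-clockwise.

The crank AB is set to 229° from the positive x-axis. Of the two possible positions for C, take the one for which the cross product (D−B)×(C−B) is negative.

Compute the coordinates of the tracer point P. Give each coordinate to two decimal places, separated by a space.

-1.77 -2.97

A=(0,0), D=(7.00,0)
B = A + 2.00·(cos229°, sin229°) = (-1.3121, -1.5094)
|BD| = 8.4481
circle(B,9.00) ∩ circle(D,9.00): a=4.2240, h=7.9472
  candidates: C₊=(1.4240,7.0646) cross=67.138; C₋=(4.2639,-8.5740) cross=-67.138
  mode - wants cross < 0 → take C=(4.2639,-8.5740) (cross=-67.138)
ex = (C−B)/|BC| = (0.6196,-0.7850); ey = (0.7850,0.6196)
P = B + 0.86·ex + -1.26·ey = (-1.7683,-2.9651)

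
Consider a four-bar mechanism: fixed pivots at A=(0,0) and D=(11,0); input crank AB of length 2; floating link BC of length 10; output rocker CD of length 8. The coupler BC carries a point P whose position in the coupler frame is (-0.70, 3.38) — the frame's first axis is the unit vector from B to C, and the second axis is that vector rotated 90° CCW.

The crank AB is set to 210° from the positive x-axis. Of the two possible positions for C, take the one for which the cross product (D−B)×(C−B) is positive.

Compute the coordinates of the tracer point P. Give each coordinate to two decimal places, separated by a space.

-4.56 0.98

A=(0,0), D=(11.00,0)
B = A + 2.00·(cos210°, sin210°) = (-1.7321, -1.0000)
|BD| = 12.7713
circle(B,10.00) ∩ circle(D,8.00): a=7.7950, h=6.2640
  candidates: C₊=(5.5486,5.8551) cross=79.999; C₋=(6.5295,-6.6344) cross=-79.999
  mode + wants cross > 0 → take C=(5.5486,5.8551) (cross=79.999)
ex = (C−B)/|BC| = (0.7281,0.6855); ey = (-0.6855,0.7281)
P = B + -0.70·ex + 3.38·ey = (-4.5587,0.9810)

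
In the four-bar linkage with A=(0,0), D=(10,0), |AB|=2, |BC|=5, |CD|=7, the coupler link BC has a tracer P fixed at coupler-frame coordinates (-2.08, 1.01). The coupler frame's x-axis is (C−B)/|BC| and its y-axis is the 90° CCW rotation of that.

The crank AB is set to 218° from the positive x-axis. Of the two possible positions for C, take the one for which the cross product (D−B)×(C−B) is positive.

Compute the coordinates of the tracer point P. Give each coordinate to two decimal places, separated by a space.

A=(0,0), D=(10.00,0)
B = A + 2.00·(cos218°, sin218°) = (-1.5760, -1.2313)
|BD| = 11.6413
circle(B,5.00) ∩ circle(D,7.00): a=4.7899, h=1.4343
  candidates: C₊=(3.0352,0.7016) cross=16.698; C₋=(3.3387,-2.1510) cross=-16.698
  mode + wants cross > 0 → take C=(3.0352,0.7016) (cross=16.698)
ex = (C−B)/|BC| = (0.9223,0.3866); ey = (-0.3866,0.9223)
P = B + -2.08·ex + 1.01·ey = (-3.8848,-1.1039)

-3.88 -1.10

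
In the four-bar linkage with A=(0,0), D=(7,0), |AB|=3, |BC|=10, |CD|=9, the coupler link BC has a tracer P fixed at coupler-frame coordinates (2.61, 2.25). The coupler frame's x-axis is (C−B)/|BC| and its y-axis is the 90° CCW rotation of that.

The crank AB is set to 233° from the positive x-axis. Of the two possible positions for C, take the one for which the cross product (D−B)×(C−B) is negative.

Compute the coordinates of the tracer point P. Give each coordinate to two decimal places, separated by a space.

1.64 -2.39

A=(0,0), D=(7.00,0)
B = A + 3.00·(cos233°, sin233°) = (-1.8054, -2.3959)
|BD| = 9.1256
circle(B,10.00) ∩ circle(D,9.00): a=5.6038, h=8.2823
  candidates: C₊=(1.4273,7.0672) cross=75.581; C₋=(5.7763,-8.9164) cross=-75.581
  mode - wants cross < 0 → take C=(5.7763,-8.9164) (cross=-75.581)
ex = (C−B)/|BC| = (0.7582,-0.6521); ey = (0.6521,0.7582)
P = B + 2.61·ex + 2.25·ey = (1.6405,-2.3919)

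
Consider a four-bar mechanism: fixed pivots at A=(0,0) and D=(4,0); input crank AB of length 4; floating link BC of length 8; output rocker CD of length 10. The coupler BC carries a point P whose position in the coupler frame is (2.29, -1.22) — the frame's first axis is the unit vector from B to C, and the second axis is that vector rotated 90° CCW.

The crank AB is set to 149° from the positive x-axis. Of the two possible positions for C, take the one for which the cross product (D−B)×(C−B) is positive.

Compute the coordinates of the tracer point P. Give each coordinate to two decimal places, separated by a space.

A=(0,0), D=(4.00,0)
B = A + 4.00·(cos149°, sin149°) = (-3.4287, 2.0602)
|BD| = 7.7090
circle(B,8.00) ∩ circle(D,10.00): a=1.5196, h=7.8543
  candidates: C₊=(0.1346,9.2227) cross=60.550; C₋=(-4.0633,-5.9146) cross=-60.550
  mode + wants cross > 0 → take C=(0.1346,9.2227) (cross=60.550)
ex = (C−B)/|BC| = (0.4454,0.8953); ey = (-0.8953,0.4454)
P = B + 2.29·ex + -1.22·ey = (-1.3164,3.5670)

-1.32 3.57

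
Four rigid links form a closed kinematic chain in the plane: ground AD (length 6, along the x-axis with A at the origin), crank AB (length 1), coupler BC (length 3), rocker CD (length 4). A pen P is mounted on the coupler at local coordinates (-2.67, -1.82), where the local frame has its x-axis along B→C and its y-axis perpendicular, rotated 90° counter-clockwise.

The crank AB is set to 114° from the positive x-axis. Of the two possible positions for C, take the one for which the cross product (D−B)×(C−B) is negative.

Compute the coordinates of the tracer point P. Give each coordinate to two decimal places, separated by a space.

A=(0,0), D=(6.00,0)
B = A + 1.00·(cos114°, sin114°) = (-0.4067, 0.9135)
|BD| = 6.4715
circle(B,3.00) ∩ circle(D,4.00): a=2.6949, h=1.3181
  candidates: C₊=(2.4473,1.8380) cross=8.530; C₋=(2.0752,-0.7717) cross=-8.530
  mode - wants cross < 0 → take C=(2.0752,-0.7717) (cross=-8.530)
ex = (C−B)/|BC| = (0.8273,-0.5618); ey = (0.5618,0.8273)
P = B + -2.67·ex + -1.82·ey = (-3.6380,0.9078)

-3.64 0.91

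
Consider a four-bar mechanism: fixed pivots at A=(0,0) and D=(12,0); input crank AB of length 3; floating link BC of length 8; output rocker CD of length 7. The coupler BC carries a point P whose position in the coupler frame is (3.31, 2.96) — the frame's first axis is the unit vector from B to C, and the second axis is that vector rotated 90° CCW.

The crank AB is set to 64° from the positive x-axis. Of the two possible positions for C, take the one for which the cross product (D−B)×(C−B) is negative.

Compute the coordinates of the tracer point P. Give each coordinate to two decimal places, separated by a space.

5.66 1.80

A=(0,0), D=(12.00,0)
B = A + 3.00·(cos64°, sin64°) = (1.3151, 2.6964)
|BD| = 11.0199
circle(B,8.00) ∩ circle(D,7.00): a=6.1905, h=5.0673
  candidates: C₊=(8.5573,6.0949) cross=55.841; C₋=(6.0776,-3.7316) cross=-55.841
  mode - wants cross < 0 → take C=(6.0776,-3.7316) (cross=-55.841)
ex = (C−B)/|BC| = (0.5953,-0.8035); ey = (0.8035,0.5953)
P = B + 3.31·ex + 2.96·ey = (5.6639,1.7989)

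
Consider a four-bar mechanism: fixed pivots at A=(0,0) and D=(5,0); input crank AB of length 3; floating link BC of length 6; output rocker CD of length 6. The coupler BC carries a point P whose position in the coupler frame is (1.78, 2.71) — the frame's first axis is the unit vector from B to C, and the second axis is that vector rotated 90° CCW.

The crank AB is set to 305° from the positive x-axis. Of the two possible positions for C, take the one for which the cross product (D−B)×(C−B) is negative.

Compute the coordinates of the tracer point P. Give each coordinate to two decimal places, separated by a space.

4.69 -1.16

A=(0,0), D=(5.00,0)
B = A + 3.00·(cos305°, sin305°) = (1.7207, -2.4575)
|BD| = 4.0979
circle(B,6.00) ∩ circle(D,6.00): a=2.0489, h=5.6393
  candidates: C₊=(-0.0215,3.2840) cross=23.109; C₋=(6.7422,-5.7415) cross=-23.109
  mode - wants cross < 0 → take C=(6.7422,-5.7415) (cross=-23.109)
ex = (C−B)/|BC| = (0.8369,-0.5473); ey = (0.5473,0.8369)
P = B + 1.78·ex + 2.71·ey = (4.6937,-1.1637)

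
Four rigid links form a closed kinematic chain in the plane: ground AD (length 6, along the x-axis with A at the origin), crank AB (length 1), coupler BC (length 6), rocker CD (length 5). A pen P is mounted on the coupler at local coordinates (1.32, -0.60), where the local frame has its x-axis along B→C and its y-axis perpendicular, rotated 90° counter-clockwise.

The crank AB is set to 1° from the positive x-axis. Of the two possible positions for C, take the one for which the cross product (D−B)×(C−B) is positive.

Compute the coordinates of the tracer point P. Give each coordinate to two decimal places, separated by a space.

2.27 0.71

A=(0,0), D=(6.00,0)
B = A + 1.00·(cos1°, sin1°) = (0.9998, 0.0175)
|BD| = 5.0002
circle(B,6.00) ∩ circle(D,5.00): a=3.6001, h=4.8000
  candidates: C₊=(4.6166,4.8048) cross=24.001; C₋=(4.5831,-4.7950) cross=-24.001
  mode + wants cross > 0 → take C=(4.6166,4.8048) (cross=24.001)
ex = (C−B)/|BC| = (0.6028,0.7979); ey = (-0.7979,0.6028)
P = B + 1.32·ex + -0.60·ey = (2.2743,0.7090)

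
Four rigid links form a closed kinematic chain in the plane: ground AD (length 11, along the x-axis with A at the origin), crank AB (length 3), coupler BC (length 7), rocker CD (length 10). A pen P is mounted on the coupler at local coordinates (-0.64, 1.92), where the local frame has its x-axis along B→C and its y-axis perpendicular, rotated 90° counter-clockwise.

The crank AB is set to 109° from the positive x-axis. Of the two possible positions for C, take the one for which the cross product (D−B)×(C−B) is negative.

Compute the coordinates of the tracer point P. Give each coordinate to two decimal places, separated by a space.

A=(0,0), D=(11.00,0)
B = A + 3.00·(cos109°, sin109°) = (-0.9767, 2.8366)
|BD| = 12.3080
circle(B,7.00) ∩ circle(D,10.00): a=4.0822, h=5.6864
  candidates: C₊=(4.3061,7.4291) cross=69.989; C₋=(1.6851,-3.6376) cross=-69.989
  mode - wants cross < 0 → take C=(1.6851,-3.6376) (cross=-69.989)
ex = (C−B)/|BC| = (0.3803,-0.9249); ey = (0.9249,0.3803)
P = B + -0.64·ex + 1.92·ey = (0.5557,4.1586)

0.56 4.16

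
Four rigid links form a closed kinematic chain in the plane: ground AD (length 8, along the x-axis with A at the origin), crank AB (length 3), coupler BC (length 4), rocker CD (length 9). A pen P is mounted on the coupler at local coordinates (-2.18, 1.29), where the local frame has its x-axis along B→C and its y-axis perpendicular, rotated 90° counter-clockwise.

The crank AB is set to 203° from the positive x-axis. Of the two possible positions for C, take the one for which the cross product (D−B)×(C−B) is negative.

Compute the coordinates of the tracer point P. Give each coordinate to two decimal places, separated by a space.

-3.32 1.30

A=(0,0), D=(8.00,0)
B = A + 3.00·(cos203°, sin203°) = (-2.7615, -1.1722)
|BD| = 10.8252
circle(B,4.00) ∩ circle(D,9.00): a=2.4103, h=3.1922
  candidates: C₊=(-0.7110,2.2623) cross=34.556; C₋=(-0.0197,-4.0847) cross=-34.556
  mode - wants cross < 0 → take C=(-0.0197,-4.0847) (cross=-34.556)
ex = (C−B)/|BC| = (0.6855,-0.7281); ey = (0.7281,0.6855)
P = B + -2.18·ex + 1.29·ey = (-3.3165,1.2993)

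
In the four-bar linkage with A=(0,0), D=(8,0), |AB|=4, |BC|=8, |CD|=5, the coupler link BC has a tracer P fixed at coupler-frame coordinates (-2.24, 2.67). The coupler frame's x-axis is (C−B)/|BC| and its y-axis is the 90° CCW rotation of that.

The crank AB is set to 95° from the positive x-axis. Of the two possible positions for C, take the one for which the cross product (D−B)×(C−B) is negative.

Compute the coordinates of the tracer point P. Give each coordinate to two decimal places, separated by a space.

0.74 7.30

A=(0,0), D=(8.00,0)
B = A + 4.00·(cos95°, sin95°) = (-0.3486, 3.9848)
|BD| = 9.2508
circle(B,8.00) ∩ circle(D,5.00): a=6.7333, h=4.3200
  candidates: C₊=(7.5888,4.9831) cross=39.963; C₋=(3.8672,-2.8143) cross=-39.963
  mode - wants cross < 0 → take C=(3.8672,-2.8143) (cross=-39.963)
ex = (C−B)/|BC| = (0.5270,-0.8499); ey = (0.8499,0.5270)
P = B + -2.24·ex + 2.67·ey = (0.7401,7.2955)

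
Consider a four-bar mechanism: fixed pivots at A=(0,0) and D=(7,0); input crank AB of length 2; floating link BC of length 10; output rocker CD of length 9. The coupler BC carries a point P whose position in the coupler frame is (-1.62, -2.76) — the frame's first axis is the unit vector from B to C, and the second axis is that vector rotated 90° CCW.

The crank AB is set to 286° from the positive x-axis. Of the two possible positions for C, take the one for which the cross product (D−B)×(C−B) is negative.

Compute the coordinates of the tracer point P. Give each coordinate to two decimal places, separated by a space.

-2.54 -2.74

A=(0,0), D=(7.00,0)
B = A + 2.00·(cos286°, sin286°) = (0.5513, -1.9225)
|BD| = 6.7292
circle(B,10.00) ∩ circle(D,9.00): a=4.7764, h=8.7856
  candidates: C₊=(2.6185,7.8615) cross=59.120; C₋=(7.6386,-8.9773) cross=-59.120
  mode - wants cross < 0 → take C=(7.6386,-8.9773) (cross=-59.120)
ex = (C−B)/|BC| = (0.7087,-0.7055); ey = (0.7055,0.7087)
P = B + -1.62·ex + -2.76·ey = (-2.5440,-2.7357)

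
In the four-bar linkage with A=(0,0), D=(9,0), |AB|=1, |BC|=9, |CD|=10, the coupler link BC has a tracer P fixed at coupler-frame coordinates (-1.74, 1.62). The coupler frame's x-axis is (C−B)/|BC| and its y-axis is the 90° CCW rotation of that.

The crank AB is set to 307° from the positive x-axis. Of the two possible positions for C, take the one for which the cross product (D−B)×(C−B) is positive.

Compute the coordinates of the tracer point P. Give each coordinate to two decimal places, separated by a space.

-1.41 -2.07

A=(0,0), D=(9.00,0)
B = A + 1.00·(cos307°, sin307°) = (0.6018, -0.7986)
|BD| = 8.4361
circle(B,9.00) ∩ circle(D,10.00): a=3.0919, h=8.4522
  candidates: C₊=(2.8797,7.9083) cross=71.304; C₋=(4.4800,-8.9202) cross=-71.304
  mode + wants cross > 0 → take C=(2.8797,7.9083) (cross=71.304)
ex = (C−B)/|BC| = (0.2531,0.9674); ey = (-0.9674,0.2531)
P = B + -1.74·ex + 1.62·ey = (-1.4058,-2.0720)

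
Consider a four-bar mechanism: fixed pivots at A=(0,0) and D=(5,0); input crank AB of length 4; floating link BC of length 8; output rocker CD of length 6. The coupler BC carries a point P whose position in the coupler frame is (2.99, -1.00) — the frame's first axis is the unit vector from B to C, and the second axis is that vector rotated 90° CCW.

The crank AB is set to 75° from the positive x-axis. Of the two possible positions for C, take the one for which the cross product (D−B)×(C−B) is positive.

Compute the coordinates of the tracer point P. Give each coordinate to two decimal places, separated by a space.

4.09 3.09

A=(0,0), D=(5.00,0)
B = A + 4.00·(cos75°, sin75°) = (1.0353, 3.8637)
|BD| = 5.5360
circle(B,8.00) ∩ circle(D,6.00): a=5.2969, h=5.9952
  candidates: C₊=(9.0130,4.4605) cross=33.190; C₋=(0.6446,-4.1267) cross=-33.190
  mode + wants cross > 0 → take C=(9.0130,4.4605) (cross=33.190)
ex = (C−B)/|BC| = (0.9972,0.0746); ey = (-0.0746,0.9972)
P = B + 2.99·ex + -1.00·ey = (4.0915,3.0895)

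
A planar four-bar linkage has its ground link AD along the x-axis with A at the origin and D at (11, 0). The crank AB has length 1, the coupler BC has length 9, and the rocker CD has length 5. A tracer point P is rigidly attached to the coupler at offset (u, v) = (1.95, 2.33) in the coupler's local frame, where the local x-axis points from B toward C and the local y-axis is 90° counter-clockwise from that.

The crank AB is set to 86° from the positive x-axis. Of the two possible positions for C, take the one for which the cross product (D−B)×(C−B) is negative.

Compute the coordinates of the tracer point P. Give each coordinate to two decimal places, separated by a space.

2.96 1.94

A=(0,0), D=(11.00,0)
B = A + 1.00·(cos86°, sin86°) = (0.0698, 0.9976)
|BD| = 10.9757
circle(B,9.00) ∩ circle(D,5.00): a=8.0389, h=4.0467
  candidates: C₊=(8.4432,4.2968) cross=44.415; C₋=(7.7076,-3.7630) cross=-44.415
  mode - wants cross < 0 → take C=(7.7076,-3.7630) (cross=-44.415)
ex = (C−B)/|BC| = (0.8487,-0.5290); ey = (0.5290,0.8487)
P = B + 1.95·ex + 2.33·ey = (2.9571,1.9435)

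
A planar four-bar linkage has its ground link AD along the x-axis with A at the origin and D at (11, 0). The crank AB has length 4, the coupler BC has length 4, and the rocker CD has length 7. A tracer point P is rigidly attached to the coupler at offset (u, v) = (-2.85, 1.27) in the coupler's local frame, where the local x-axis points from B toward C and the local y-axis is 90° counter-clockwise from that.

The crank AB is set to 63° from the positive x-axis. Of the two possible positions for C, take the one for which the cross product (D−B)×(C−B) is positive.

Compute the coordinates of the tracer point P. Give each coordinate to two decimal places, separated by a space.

A=(0,0), D=(11.00,0)
B = A + 4.00·(cos63°, sin63°) = (1.8160, 3.5640)
|BD| = 9.8513
circle(B,4.00) ∩ circle(D,7.00): a=3.2508, h=2.3308
  candidates: C₊=(5.6898,4.5609) cross=22.961; C₋=(4.0033,0.2151) cross=-22.961
  mode + wants cross > 0 → take C=(5.6898,4.5609) (cross=22.961)
ex = (C−B)/|BC| = (0.9685,0.2492); ey = (-0.2492,0.9685)
P = B + -2.85·ex + 1.27·ey = (-1.2606,4.0837)

-1.26 4.08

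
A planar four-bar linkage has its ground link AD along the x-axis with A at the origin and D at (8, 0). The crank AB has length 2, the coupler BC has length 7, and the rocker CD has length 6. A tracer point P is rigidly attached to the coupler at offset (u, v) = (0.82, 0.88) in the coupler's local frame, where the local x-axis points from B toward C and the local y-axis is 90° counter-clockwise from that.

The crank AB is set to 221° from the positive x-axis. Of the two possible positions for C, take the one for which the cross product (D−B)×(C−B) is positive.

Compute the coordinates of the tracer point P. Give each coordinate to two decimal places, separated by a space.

A=(0,0), D=(8.00,0)
B = A + 2.00·(cos221°, sin221°) = (-1.5094, -1.3121)
|BD| = 9.5995
circle(B,7.00) ∩ circle(D,6.00): a=5.4769, h=4.3593
  candidates: C₊=(3.3202,3.7549) cross=41.848; C₋=(4.5119,-4.8819) cross=-41.848
  mode + wants cross > 0 → take C=(3.3202,3.7549) (cross=41.848)
ex = (C−B)/|BC| = (0.6899,0.7239); ey = (-0.7239,0.6899)
P = B + 0.82·ex + 0.88·ey = (-1.5807,-0.1114)

-1.58 -0.11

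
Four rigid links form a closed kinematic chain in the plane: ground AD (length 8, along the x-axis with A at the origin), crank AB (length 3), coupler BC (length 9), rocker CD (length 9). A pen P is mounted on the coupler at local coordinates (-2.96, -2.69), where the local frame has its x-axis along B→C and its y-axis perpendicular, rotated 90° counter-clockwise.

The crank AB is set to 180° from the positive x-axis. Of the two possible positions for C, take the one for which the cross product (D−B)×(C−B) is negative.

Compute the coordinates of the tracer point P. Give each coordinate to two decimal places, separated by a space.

A=(0,0), D=(8.00,0)
B = A + 3.00·(cos180°, sin180°) = (-3.0000, 0.0000)
|BD| = 11.0000
circle(B,9.00) ∩ circle(D,9.00): a=5.5000, h=7.1239
  candidates: C₊=(2.5000,7.1239) cross=78.363; C₋=(2.5000,-7.1239) cross=-78.363
  mode - wants cross < 0 → take C=(2.5000,-7.1239) (cross=-78.363)
ex = (C−B)/|BC| = (0.6111,-0.7915); ey = (0.7915,0.6111)
P = B + -2.96·ex + -2.69·ey = (-6.9381,0.6991)

-6.94 0.70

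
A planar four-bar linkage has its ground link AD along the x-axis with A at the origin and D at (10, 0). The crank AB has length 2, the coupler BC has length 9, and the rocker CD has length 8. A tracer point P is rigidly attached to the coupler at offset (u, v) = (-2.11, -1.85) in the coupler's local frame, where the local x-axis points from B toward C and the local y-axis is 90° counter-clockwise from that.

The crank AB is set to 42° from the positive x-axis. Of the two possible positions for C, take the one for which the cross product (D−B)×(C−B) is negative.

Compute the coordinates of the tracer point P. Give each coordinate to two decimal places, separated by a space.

A=(0,0), D=(10.00,0)
B = A + 2.00·(cos42°, sin42°) = (1.4863, 1.3383)
|BD| = 8.6182
circle(B,9.00) ∩ circle(D,8.00): a=5.2954, h=7.2773
  candidates: C₊=(7.8475,7.7050) cross=62.717; C₋=(5.5874,-6.6730) cross=-62.717
  mode - wants cross < 0 → take C=(5.5874,-6.6730) (cross=-62.717)
ex = (C−B)/|BC| = (0.4557,-0.8901); ey = (0.8901,0.4557)
P = B + -2.11·ex + -1.85·ey = (-1.1220,2.3734)

-1.12 2.37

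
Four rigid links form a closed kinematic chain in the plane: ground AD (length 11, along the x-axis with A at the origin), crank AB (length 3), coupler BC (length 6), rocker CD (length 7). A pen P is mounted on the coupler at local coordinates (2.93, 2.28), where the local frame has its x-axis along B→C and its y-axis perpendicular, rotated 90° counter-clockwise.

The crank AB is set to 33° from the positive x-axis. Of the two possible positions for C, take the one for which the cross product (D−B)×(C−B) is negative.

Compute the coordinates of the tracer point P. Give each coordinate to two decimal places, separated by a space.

5.84 -0.02

A=(0,0), D=(11.00,0)
B = A + 3.00·(cos33°, sin33°) = (2.5160, 1.6339)
|BD| = 8.6399
circle(B,6.00) ∩ circle(D,7.00): a=3.5676, h=4.8241
  candidates: C₊=(6.9316,5.6963) cross=41.680; C₋=(5.1070,-3.7778) cross=-41.680
  mode - wants cross < 0 → take C=(5.1070,-3.7778) (cross=-41.680)
ex = (C−B)/|BC| = (0.4318,-0.9020); ey = (0.9020,0.4318)
P = B + 2.93·ex + 2.28·ey = (5.8377,-0.0243)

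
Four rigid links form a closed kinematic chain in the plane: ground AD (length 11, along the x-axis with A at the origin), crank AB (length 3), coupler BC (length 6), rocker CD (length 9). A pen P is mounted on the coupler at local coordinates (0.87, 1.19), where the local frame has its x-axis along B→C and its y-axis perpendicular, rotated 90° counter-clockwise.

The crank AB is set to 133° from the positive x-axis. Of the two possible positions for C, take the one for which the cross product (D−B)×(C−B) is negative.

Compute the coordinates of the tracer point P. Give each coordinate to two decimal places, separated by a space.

A=(0,0), D=(11.00,0)
B = A + 3.00·(cos133°, sin133°) = (-2.0460, 2.1941)
|BD| = 13.2292
circle(B,6.00) ∩ circle(D,9.00): a=4.9138, h=3.4430
  candidates: C₊=(3.3708,4.7744) cross=45.548; C₋=(2.2288,-2.0162) cross=-45.548
  mode - wants cross < 0 → take C=(2.2288,-2.0162) (cross=-45.548)
ex = (C−B)/|BC| = (0.7125,-0.7017); ey = (0.7017,0.7125)
P = B + 0.87·ex + 1.19·ey = (-0.5911,2.4314)

-0.59 2.43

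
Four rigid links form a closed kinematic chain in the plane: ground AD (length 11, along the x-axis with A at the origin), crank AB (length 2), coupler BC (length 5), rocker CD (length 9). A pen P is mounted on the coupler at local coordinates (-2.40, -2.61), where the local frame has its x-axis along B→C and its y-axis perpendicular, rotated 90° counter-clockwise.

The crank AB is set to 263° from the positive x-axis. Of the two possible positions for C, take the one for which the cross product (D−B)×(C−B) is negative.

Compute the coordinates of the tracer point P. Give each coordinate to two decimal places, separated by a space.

A=(0,0), D=(11.00,0)
B = A + 2.00·(cos263°, sin263°) = (-0.2437, -1.9851)
|BD| = 11.4176
circle(B,5.00) ∩ circle(D,9.00): a=3.2565, h=3.7941
  candidates: C₊=(2.3035,2.3174) cross=43.320; C₋=(3.6228,-5.1553) cross=-43.320
  mode - wants cross < 0 → take C=(3.6228,-5.1553) (cross=-43.320)
ex = (C−B)/|BC| = (0.7733,-0.6340); ey = (0.6340,0.7733)
P = B + -2.40·ex + -2.61·ey = (-3.7545,-2.4817)

-3.75 -2.48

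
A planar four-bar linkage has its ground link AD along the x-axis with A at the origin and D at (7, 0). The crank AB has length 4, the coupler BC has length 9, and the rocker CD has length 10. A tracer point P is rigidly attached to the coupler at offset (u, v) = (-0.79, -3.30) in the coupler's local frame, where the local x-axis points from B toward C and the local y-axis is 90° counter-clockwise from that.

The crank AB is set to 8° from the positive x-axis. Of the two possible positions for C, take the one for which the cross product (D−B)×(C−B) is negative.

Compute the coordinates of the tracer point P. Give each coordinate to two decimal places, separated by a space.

1.14 2.44

A=(0,0), D=(7.00,0)
B = A + 4.00·(cos8°, sin8°) = (3.9611, 0.5567)
|BD| = 3.0895
circle(B,9.00) ∩ circle(D,10.00): a=-1.5302, h=8.8690
  candidates: C₊=(4.0540,9.5562) cross=27.401; C₋=(0.8578,-7.8914) cross=-27.401
  mode - wants cross < 0 → take C=(0.8578,-7.8914) (cross=-27.401)
ex = (C−B)/|BC| = (-0.3448,-0.9387); ey = (0.9387,-0.3448)
P = B + -0.79·ex + -3.30·ey = (1.1358,2.4361)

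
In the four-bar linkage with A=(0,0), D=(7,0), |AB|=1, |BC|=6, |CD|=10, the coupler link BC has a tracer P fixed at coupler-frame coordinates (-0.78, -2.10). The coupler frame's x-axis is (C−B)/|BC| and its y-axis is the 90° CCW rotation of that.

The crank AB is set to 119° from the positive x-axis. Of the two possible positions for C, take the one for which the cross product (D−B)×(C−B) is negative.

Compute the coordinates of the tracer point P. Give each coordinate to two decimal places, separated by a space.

A=(0,0), D=(7.00,0)
B = A + 1.00·(cos119°, sin119°) = (-0.4848, 0.8746)
|BD| = 7.5357
circle(B,6.00) ∩ circle(D,10.00): a=-0.4786, h=5.9809
  candidates: C₊=(-0.2660,6.8706) cross=45.070; C₋=(-1.6543,-5.0103) cross=-45.070
  mode - wants cross < 0 → take C=(-1.6543,-5.0103) (cross=-45.070)
ex = (C−B)/|BC| = (-0.1949,-0.9808); ey = (0.9808,-0.1949)
P = B + -0.78·ex + -2.10·ey = (-2.3925,2.0490)

-2.39 2.05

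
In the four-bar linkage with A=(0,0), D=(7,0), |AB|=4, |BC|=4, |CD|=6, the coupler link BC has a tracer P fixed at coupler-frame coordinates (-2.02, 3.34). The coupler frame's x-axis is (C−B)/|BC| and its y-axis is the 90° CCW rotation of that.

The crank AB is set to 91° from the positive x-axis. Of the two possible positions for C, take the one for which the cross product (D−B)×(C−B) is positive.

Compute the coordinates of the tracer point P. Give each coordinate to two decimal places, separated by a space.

-2.91 6.68

A=(0,0), D=(7.00,0)
B = A + 4.00·(cos91°, sin91°) = (-0.0698, 3.9994)
|BD| = 8.1226
circle(B,4.00) ∩ circle(D,6.00): a=2.8302, h=2.8267
  candidates: C₊=(3.7853,5.0661) cross=22.960; C₋=(1.0018,0.1456) cross=-22.960
  mode + wants cross > 0 → take C=(3.7853,5.0661) (cross=22.960)
ex = (C−B)/|BC| = (0.9638,0.2667); ey = (-0.2667,0.9638)
P = B + -2.02·ex + 3.34·ey = (-2.9074,6.6797)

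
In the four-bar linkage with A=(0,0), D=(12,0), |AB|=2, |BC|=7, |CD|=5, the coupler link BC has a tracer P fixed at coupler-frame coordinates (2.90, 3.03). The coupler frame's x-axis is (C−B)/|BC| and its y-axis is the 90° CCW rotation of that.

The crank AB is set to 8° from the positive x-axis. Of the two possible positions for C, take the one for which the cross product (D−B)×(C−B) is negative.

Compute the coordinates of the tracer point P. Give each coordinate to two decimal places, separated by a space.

5.99 1.52

A=(0,0), D=(12.00,0)
B = A + 2.00·(cos8°, sin8°) = (1.9805, 0.2783)
|BD| = 10.0233
circle(B,7.00) ∩ circle(D,5.00): a=6.2089, h=3.2326
  candidates: C₊=(8.2768,3.3373) cross=32.402; C₋=(8.0972,-3.1255) cross=-32.402
  mode - wants cross < 0 → take C=(8.0972,-3.1255) (cross=-32.402)
ex = (C−B)/|BC| = (0.8738,-0.4863); ey = (0.4863,0.8738)
P = B + 2.90·ex + 3.03·ey = (5.9880,1.5159)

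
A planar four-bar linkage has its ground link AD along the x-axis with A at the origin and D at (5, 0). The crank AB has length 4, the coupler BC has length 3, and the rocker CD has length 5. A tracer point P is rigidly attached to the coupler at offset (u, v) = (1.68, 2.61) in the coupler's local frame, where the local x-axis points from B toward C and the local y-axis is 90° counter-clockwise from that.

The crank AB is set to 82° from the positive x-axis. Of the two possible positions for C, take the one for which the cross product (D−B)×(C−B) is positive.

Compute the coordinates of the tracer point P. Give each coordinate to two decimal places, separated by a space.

A=(0,0), D=(5.00,0)
B = A + 4.00·(cos82°, sin82°) = (0.5567, 3.9611)
|BD| = 5.9526
circle(B,3.00) ∩ circle(D,5.00): a=1.6323, h=2.5170
  candidates: C₊=(3.4501,4.7537) cross=14.983; C₋=(0.1002,0.9960) cross=-14.983
  mode + wants cross > 0 → take C=(3.4501,4.7537) (cross=14.983)
ex = (C−B)/|BC| = (0.9645,0.2642); ey = (-0.2642,0.9645)
P = B + 1.68·ex + 2.61·ey = (1.4874,6.9222)

1.49 6.92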